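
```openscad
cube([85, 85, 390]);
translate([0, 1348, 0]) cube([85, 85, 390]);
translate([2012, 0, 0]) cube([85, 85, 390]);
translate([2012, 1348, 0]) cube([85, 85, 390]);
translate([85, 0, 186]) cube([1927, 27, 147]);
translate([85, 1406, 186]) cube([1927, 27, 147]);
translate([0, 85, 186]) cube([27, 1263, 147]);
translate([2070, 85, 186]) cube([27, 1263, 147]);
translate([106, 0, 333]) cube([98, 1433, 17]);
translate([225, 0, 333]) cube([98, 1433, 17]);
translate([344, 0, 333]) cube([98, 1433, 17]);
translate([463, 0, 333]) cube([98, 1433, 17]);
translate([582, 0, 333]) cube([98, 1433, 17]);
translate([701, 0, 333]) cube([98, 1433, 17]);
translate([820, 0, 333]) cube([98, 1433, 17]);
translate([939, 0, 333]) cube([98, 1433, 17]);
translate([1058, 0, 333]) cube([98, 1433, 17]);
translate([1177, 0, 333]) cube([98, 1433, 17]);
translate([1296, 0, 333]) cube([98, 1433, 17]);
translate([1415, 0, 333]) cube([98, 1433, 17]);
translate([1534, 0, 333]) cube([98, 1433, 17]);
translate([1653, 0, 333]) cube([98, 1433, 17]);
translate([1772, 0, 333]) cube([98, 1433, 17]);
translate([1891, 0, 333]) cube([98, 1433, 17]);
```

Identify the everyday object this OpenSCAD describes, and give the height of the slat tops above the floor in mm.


A bed frame. The slat-top height is 350 mm.

Four posts, four rails, and a row of slats — a bed frame. Slats sit on the rails at z = 186 + 147 = 333; with slat thickness 17, the top is 350 mm.


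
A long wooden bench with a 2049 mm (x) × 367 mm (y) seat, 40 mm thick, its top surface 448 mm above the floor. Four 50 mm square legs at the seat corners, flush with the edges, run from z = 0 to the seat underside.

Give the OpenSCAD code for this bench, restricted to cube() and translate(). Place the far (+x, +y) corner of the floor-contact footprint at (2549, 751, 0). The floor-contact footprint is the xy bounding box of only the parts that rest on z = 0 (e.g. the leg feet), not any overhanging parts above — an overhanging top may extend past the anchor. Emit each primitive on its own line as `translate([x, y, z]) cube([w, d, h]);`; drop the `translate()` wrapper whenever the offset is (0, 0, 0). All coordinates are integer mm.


// leg_h = 448 − 40 = 408
translate([500, 384, 408]) cube([2049, 367, 40]);
translate([500, 384, 0]) cube([50, 50, 408]);
translate([500, 701, 0]) cube([50, 50, 408]);
translate([2499, 384, 0]) cube([50, 50, 408]);
translate([2499, 701, 0]) cube([50, 50, 408]);


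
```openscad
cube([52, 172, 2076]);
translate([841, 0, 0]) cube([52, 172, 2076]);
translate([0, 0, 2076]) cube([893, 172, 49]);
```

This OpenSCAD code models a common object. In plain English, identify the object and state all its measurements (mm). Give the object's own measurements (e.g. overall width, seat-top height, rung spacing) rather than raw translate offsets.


A door frame. The clear opening is 789 mm wide and 2076 mm high. Two 52 mm wide jambs, 172 mm deep, stand either side of the opening from the floor to the top of the opening. A 49 mm thick head sits across the top of both jambs, spanning the full outside width of the frame.


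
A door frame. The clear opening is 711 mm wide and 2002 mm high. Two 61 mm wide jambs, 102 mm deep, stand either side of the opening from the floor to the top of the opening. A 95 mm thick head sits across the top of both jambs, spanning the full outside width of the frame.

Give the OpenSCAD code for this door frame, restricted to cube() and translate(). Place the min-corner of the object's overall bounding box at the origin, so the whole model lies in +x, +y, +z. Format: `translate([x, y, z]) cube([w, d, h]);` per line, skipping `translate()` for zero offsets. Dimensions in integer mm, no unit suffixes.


cube([61, 102, 2002]);
translate([772, 0, 0]) cube([61, 102, 2002]);
translate([0, 0, 2002]) cube([833, 102, 95]);


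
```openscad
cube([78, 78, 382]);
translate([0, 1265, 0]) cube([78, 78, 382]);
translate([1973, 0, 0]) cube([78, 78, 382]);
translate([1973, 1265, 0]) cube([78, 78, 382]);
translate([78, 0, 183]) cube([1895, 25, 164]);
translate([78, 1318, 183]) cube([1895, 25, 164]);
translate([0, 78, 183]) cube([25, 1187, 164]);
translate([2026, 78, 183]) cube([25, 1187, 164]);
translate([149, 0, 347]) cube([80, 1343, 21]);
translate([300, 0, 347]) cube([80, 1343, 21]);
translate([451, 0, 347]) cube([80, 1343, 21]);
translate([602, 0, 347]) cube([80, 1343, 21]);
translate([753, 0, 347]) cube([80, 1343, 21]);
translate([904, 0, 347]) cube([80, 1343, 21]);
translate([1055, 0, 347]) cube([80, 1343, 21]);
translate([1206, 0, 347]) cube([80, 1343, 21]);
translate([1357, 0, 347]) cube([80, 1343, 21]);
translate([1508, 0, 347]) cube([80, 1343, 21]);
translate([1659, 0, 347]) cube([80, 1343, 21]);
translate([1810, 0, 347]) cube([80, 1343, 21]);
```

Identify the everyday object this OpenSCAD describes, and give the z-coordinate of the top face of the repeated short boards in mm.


A bed frame. The slat-top height is 368 mm.

Four posts, four rails, and a row of slats — a bed frame. Slats sit on the rails at z = 183 + 164 = 347; with slat thickness 21, the top is 368 mm.


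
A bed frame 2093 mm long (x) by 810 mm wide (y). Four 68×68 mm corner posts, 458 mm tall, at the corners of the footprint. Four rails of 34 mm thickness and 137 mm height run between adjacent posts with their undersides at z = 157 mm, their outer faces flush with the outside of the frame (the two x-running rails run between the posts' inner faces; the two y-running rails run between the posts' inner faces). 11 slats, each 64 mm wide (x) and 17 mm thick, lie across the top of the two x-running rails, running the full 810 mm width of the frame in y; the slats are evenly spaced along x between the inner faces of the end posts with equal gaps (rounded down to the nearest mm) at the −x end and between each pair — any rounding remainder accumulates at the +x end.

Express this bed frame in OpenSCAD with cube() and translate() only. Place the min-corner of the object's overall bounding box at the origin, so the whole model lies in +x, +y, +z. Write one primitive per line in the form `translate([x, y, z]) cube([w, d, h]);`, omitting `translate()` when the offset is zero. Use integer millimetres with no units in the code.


cube([68, 68, 458]);
translate([0, 742, 0]) cube([68, 68, 458]);
translate([2025, 0, 0]) cube([68, 68, 458]);
translate([2025, 742, 0]) cube([68, 68, 458]);
translate([68, 0, 157]) cube([1957, 34, 137]);
translate([68, 776, 157]) cube([1957, 34, 137]);
translate([0, 68, 157]) cube([34, 674, 137]);
translate([2059, 68, 157]) cube([34, 674, 137]);
translate([172, 0, 294]) cube([64, 810, 17]);
translate([340, 0, 294]) cube([64, 810, 17]);
translate([508, 0, 294]) cube([64, 810, 17]);
translate([676, 0, 294]) cube([64, 810, 17]);
translate([844, 0, 294]) cube([64, 810, 17]);
translate([1012, 0, 294]) cube([64, 810, 17]);
translate([1180, 0, 294]) cube([64, 810, 17]);
translate([1348, 0, 294]) cube([64, 810, 17]);
translate([1516, 0, 294]) cube([64, 810, 17]);
translate([1684, 0, 294]) cube([64, 810, 17]);
translate([1852, 0, 294]) cube([64, 810, 17]);


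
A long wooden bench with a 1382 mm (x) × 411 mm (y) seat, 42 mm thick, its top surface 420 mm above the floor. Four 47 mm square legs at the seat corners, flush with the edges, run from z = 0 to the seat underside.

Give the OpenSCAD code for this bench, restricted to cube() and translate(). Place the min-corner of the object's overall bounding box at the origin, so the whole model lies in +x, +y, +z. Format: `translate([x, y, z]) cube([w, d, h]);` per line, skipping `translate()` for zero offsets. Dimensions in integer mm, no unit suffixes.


translate([0, 0, 378]) cube([1382, 411, 42]);
cube([47, 47, 378]);
translate([0, 364, 0]) cube([47, 47, 378]);
translate([1335, 0, 0]) cube([47, 47, 378]);
translate([1335, 364, 0]) cube([47, 47, 378]);


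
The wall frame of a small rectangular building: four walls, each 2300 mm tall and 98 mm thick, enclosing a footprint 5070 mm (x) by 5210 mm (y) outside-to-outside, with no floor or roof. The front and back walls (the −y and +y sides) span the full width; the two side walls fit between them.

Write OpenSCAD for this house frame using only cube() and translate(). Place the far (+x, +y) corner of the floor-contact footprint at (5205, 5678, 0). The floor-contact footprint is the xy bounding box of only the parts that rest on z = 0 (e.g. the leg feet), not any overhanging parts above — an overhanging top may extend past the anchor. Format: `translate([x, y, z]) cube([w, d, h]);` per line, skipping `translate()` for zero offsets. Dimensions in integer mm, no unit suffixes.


translate([135, 468, 0]) cube([5070, 98, 2300]);
translate([135, 5580, 0]) cube([5070, 98, 2300]);
translate([135, 566, 0]) cube([98, 5014, 2300]);
translate([5107, 566, 0]) cube([98, 5014, 2300]);


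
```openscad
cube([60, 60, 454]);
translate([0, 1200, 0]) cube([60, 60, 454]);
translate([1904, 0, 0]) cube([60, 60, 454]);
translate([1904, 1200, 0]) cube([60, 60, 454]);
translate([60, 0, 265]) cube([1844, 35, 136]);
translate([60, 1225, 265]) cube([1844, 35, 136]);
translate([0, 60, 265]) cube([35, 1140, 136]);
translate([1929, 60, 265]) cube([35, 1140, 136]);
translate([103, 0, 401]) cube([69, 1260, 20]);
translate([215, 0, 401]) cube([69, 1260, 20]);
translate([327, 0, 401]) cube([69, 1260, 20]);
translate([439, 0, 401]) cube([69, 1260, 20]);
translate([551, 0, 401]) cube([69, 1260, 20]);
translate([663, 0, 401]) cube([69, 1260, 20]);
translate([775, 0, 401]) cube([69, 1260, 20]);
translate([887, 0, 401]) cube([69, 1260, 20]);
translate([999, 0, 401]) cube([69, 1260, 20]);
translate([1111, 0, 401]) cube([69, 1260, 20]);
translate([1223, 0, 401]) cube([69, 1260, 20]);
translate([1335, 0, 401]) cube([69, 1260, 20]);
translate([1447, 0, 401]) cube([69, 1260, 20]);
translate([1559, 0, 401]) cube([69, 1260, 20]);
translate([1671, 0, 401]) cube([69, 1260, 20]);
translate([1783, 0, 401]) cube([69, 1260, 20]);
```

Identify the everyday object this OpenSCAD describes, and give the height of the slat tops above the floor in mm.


A bed frame. The slat-top height is 421 mm.

Four posts, four rails, and a row of slats — a bed frame. Slats sit on the rails at z = 265 + 136 = 401; with slat thickness 20, the top is 421 mm.


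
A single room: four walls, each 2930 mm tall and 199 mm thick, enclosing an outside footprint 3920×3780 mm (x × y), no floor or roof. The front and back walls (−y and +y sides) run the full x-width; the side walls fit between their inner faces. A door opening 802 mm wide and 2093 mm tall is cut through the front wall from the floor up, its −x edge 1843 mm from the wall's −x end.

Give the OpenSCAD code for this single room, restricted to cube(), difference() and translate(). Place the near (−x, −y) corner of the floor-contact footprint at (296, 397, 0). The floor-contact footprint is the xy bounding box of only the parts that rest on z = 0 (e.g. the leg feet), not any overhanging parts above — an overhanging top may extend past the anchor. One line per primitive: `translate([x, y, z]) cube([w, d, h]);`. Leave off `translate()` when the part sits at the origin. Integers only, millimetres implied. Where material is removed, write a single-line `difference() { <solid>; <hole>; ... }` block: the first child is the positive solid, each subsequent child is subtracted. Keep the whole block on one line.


difference() { translate([296, 397, 0]) cube([3920, 199, 2930]); translate([2139, 397, 0]) cube([802, 199, 2093]); }
translate([296, 3978, 0]) cube([3920, 199, 2930]);
translate([296, 596, 0]) cube([199, 3382, 2930]);
translate([4017, 596, 0]) cube([199, 3382, 2930]);


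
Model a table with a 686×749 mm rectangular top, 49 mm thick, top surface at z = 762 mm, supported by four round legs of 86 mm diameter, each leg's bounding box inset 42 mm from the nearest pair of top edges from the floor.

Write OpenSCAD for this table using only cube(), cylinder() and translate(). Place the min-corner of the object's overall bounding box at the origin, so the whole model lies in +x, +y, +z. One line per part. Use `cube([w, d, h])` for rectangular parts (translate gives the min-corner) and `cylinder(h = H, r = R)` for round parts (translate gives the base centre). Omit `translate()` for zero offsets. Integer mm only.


translate([0, 0, 713]) cube([686, 749, 49]);
translate([85, 85, 0]) cylinder(h = 713, r = 43);
translate([601, 85, 0]) cylinder(h = 713, r = 43);
translate([85, 664, 0]) cylinder(h = 713, r = 43);
translate([601, 664, 0]) cylinder(h = 713, r = 43);


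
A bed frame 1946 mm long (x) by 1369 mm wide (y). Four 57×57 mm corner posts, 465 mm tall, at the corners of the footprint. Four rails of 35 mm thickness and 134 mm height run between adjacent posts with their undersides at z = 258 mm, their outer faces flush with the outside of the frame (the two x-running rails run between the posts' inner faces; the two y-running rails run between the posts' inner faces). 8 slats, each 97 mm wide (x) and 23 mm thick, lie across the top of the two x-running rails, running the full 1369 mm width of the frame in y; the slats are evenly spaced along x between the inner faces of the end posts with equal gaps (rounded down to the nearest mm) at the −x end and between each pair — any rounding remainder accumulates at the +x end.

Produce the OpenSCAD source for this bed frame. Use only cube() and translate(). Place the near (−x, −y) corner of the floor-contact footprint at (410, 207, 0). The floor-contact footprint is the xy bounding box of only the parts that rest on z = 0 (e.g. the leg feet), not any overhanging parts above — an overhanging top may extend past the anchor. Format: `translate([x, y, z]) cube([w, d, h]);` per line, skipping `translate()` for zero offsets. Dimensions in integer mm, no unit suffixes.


translate([410, 207, 0]) cube([57, 57, 465]);
translate([410, 1519, 0]) cube([57, 57, 465]);
translate([2299, 207, 0]) cube([57, 57, 465]);
translate([2299, 1519, 0]) cube([57, 57, 465]);
translate([467, 207, 258]) cube([1832, 35, 134]);
translate([467, 1541, 258]) cube([1832, 35, 134]);
translate([410, 264, 258]) cube([35, 1255, 134]);
translate([2321, 264, 258]) cube([35, 1255, 134]);
translate([584, 207, 392]) cube([97, 1369, 23]);
translate([798, 207, 392]) cube([97, 1369, 23]);
translate([1012, 207, 392]) cube([97, 1369, 23]);
translate([1226, 207, 392]) cube([97, 1369, 23]);
translate([1440, 207, 392]) cube([97, 1369, 23]);
translate([1654, 207, 392]) cube([97, 1369, 23]);
translate([1868, 207, 392]) cube([97, 1369, 23]);
translate([2082, 207, 392]) cube([97, 1369, 23]);


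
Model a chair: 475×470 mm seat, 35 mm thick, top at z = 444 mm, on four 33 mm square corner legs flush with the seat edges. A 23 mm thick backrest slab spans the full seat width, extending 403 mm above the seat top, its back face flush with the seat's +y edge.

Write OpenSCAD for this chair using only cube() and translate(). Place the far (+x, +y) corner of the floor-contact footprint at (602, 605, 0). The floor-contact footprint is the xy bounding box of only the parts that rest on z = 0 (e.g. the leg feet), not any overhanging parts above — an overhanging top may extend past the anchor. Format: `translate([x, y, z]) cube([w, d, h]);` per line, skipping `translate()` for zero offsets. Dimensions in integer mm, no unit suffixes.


translate([127, 135, 409]) cube([475, 470, 35]);
translate([127, 135, 0]) cube([33, 33, 409]);
translate([569, 135, 0]) cube([33, 33, 409]);
translate([127, 572, 0]) cube([33, 33, 409]);
translate([569, 572, 0]) cube([33, 33, 409]);
translate([127, 582, 444]) cube([475, 23, 403]);


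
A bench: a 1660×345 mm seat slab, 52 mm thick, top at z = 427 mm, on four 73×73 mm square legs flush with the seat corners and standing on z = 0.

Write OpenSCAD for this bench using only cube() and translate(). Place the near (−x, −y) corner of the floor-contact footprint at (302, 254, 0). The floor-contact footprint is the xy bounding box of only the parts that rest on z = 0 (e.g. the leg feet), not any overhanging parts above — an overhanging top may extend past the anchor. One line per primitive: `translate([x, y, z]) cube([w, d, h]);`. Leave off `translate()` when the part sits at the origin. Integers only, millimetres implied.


// leg_h = 427 − 52 = 375
translate([302, 254, 375]) cube([1660, 345, 52]);
translate([302, 254, 0]) cube([73, 73, 375]);
translate([302, 526, 0]) cube([73, 73, 375]);
translate([1889, 254, 0]) cube([73, 73, 375]);
translate([1889, 526, 0]) cube([73, 73, 375]);


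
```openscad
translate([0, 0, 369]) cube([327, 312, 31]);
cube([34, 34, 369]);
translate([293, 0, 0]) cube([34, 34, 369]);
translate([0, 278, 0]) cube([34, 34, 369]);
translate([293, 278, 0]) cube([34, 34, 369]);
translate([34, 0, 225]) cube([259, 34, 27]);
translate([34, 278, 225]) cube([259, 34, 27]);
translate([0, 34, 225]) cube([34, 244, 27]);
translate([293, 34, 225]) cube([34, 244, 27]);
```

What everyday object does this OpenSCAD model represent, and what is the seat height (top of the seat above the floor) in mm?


A stool. The seat height is 400 mm.

A 327×312×31 slab at z = 369 on four corner posts — a stool. The seat top is 369 + 31 = 400 mm.


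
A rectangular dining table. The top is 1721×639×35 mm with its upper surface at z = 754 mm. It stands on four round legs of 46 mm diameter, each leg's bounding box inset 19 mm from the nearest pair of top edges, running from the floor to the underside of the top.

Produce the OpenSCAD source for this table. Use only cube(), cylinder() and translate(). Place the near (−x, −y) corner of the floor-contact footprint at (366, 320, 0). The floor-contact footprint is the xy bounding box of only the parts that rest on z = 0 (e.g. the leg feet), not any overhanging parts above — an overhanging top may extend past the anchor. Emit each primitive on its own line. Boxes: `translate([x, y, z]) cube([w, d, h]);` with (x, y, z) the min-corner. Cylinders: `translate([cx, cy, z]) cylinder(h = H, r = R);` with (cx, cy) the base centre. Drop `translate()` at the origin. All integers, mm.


// leg_h = 754 - 35 = 719
translate([347, 301, 719]) cube([1721, 639, 35]);
translate([389, 343, 0]) cylinder(h = 719, r = 23);
translate([2026, 343, 0]) cylinder(h = 719, r = 23);
translate([389, 898, 0]) cylinder(h = 719, r = 23);
translate([2026, 898, 0]) cylinder(h = 719, r = 23);


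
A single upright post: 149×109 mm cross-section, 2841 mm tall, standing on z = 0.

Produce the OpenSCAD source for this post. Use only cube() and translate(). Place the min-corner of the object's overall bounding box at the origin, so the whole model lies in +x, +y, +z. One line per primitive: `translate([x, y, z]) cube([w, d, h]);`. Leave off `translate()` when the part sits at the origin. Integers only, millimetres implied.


cube([149, 109, 2841]);


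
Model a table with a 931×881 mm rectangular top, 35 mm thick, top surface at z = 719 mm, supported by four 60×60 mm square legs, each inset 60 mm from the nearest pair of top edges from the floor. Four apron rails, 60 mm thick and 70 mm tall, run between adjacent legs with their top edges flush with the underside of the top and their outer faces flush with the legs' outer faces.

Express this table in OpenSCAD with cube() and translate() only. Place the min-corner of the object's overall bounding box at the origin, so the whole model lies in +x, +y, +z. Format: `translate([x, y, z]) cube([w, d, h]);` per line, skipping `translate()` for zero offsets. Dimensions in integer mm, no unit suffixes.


// leg_h = 719 - 35 = 684
// apron z = 684 - 70 = 614
translate([0, 0, 684]) cube([931, 881, 35]);
translate([60, 60, 0]) cube([60, 60, 684]);
translate([811, 60, 0]) cube([60, 60, 684]);
translate([60, 761, 0]) cube([60, 60, 684]);
translate([811, 761, 0]) cube([60, 60, 684]);
translate([120, 60, 614]) cube([691, 60, 70]);
translate([120, 761, 614]) cube([691, 60, 70]);
translate([60, 120, 614]) cube([60, 641, 70]);
translate([811, 120, 614]) cube([60, 641, 70]);


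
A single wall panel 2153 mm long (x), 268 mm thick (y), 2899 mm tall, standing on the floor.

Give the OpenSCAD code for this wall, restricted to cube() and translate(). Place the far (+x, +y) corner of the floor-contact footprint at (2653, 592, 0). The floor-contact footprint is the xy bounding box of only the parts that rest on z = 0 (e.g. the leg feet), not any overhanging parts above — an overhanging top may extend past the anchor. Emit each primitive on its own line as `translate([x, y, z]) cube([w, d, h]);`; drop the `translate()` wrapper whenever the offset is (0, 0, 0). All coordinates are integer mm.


translate([500, 324, 0]) cube([2153, 268, 2899]);


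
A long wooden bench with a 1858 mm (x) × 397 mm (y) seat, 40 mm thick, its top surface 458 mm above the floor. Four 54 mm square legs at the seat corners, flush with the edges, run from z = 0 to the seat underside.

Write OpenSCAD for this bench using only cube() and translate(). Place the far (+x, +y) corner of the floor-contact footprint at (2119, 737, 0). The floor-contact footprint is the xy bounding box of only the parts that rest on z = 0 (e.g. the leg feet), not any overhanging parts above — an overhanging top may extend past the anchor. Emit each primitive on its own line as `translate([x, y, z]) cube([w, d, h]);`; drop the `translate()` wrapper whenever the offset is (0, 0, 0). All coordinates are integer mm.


// leg_h = 458 − 40 = 418
translate([261, 340, 418]) cube([1858, 397, 40]);
translate([261, 340, 0]) cube([54, 54, 418]);
translate([261, 683, 0]) cube([54, 54, 418]);
translate([2065, 340, 0]) cube([54, 54, 418]);
translate([2065, 683, 0]) cube([54, 54, 418]);


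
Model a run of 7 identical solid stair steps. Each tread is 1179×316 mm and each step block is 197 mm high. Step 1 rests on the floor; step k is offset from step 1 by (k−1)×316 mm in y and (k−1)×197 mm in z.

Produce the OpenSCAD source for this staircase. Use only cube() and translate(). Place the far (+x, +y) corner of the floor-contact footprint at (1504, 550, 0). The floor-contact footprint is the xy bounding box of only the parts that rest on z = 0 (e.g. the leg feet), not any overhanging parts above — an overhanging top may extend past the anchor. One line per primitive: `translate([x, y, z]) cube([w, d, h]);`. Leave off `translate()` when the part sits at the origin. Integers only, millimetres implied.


translate([325, 234, 0]) cube([1179, 316, 197]);
translate([325, 550, 197]) cube([1179, 316, 197]);
translate([325, 866, 394]) cube([1179, 316, 197]);
translate([325, 1182, 591]) cube([1179, 316, 197]);
translate([325, 1498, 788]) cube([1179, 316, 197]);
translate([325, 1814, 985]) cube([1179, 316, 197]);
translate([325, 2130, 1182]) cube([1179, 316, 197]);


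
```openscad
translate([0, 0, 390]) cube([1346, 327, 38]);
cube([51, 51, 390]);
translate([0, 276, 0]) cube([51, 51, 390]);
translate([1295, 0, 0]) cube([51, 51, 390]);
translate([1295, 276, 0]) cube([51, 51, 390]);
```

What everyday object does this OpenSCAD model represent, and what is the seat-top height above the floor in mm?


A bench. The seat-top height is 428 mm.

A long slab on four corner posts — a bench. The slab sits at z = 390 with thickness 38, so the top is 390 + 38 = 428 mm.


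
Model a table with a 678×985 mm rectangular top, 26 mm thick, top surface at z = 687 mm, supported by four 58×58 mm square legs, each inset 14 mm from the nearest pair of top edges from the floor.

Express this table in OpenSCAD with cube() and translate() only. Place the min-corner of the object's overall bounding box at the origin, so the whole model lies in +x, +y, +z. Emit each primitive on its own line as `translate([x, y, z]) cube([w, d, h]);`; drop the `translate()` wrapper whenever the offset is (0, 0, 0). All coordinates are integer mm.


translate([0, 0, 661]) cube([678, 985, 26]);
translate([14, 14, 0]) cube([58, 58, 661]);
translate([606, 14, 0]) cube([58, 58, 661]);
translate([14, 913, 0]) cube([58, 58, 661]);
translate([606, 913, 0]) cube([58, 58, 661]);


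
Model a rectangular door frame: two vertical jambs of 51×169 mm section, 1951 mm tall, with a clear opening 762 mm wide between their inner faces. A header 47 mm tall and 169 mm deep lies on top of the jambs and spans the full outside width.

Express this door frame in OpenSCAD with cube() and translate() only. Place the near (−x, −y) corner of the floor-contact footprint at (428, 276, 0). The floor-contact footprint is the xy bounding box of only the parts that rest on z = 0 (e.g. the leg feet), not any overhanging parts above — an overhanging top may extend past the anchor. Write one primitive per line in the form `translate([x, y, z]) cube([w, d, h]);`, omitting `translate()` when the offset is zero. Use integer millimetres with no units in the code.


translate([428, 276, 0]) cube([51, 169, 1951]);
translate([1241, 276, 0]) cube([51, 169, 1951]);
translate([428, 276, 1951]) cube([864, 169, 47]);


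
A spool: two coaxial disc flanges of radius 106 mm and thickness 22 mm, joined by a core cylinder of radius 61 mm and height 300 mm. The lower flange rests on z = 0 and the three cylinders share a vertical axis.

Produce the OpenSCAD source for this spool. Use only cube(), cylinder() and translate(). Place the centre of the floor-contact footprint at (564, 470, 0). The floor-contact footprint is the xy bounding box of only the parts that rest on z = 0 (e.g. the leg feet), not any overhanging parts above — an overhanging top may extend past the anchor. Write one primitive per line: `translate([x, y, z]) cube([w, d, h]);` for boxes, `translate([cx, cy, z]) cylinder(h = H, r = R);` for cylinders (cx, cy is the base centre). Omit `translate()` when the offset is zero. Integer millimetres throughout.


translate([564, 470, 0]) cylinder(h = 22, r = 106);
translate([564, 470, 22]) cylinder(h = 300, r = 61);
translate([564, 470, 322]) cylinder(h = 22, r = 106);


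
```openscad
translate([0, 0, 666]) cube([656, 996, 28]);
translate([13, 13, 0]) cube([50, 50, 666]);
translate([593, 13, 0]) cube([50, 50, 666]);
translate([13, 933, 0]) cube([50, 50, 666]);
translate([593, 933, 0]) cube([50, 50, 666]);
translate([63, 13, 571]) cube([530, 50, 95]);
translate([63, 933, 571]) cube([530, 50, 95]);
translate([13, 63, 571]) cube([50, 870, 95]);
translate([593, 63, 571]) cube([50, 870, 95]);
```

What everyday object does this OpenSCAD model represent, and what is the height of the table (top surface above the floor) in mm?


A table. The table height is 694 mm.

A 656×996×28 slab sits at z = 666 on four 50 mm square posts — a table. The top surface is at 666 + 28 = 694 mm.


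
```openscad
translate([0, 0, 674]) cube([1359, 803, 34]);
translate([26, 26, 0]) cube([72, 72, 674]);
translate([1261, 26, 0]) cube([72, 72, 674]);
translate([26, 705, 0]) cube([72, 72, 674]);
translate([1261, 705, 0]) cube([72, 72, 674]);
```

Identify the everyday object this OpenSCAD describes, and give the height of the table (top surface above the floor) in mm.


A table. The table height is 708 mm.

A 1359×803×34 slab sits at z = 674 on four 72 mm square posts — a table. The top surface is at 674 + 34 = 708 mm.


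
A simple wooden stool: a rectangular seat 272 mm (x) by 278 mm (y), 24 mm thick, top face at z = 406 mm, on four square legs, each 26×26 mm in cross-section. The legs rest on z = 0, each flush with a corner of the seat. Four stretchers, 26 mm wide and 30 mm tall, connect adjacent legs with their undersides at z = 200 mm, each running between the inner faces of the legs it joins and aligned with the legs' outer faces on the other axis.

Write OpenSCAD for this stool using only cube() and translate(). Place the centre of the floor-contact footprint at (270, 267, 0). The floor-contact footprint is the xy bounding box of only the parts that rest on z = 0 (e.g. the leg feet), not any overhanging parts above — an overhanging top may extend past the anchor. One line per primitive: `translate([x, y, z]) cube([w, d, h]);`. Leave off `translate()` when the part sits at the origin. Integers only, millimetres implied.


translate([134, 128, 382]) cube([272, 278, 24]);
translate([134, 128, 0]) cube([26, 26, 382]);
translate([380, 128, 0]) cube([26, 26, 382]);
translate([134, 380, 0]) cube([26, 26, 382]);
translate([380, 380, 0]) cube([26, 26, 382]);
translate([160, 128, 200]) cube([220, 26, 30]);
translate([160, 380, 200]) cube([220, 26, 30]);
translate([134, 154, 200]) cube([26, 226, 30]);
translate([380, 154, 200]) cube([26, 226, 30]);


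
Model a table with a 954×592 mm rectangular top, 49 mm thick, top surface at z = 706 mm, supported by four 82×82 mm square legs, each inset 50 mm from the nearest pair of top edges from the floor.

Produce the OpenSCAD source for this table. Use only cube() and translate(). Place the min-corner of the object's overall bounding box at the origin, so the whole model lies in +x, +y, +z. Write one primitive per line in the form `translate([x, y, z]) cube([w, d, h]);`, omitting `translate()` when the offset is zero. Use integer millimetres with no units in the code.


translate([0, 0, 657]) cube([954, 592, 49]);
translate([50, 50, 0]) cube([82, 82, 657]);
translate([822, 50, 0]) cube([82, 82, 657]);
translate([50, 460, 0]) cube([82, 82, 657]);
translate([822, 460, 0]) cube([82, 82, 657]);


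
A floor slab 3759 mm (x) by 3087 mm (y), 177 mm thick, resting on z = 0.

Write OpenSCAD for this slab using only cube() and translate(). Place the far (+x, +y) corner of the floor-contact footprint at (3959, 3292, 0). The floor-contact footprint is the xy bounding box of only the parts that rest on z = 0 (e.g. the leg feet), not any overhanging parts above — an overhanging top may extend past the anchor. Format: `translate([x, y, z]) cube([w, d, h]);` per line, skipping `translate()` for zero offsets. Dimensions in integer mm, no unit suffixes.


translate([200, 205, 0]) cube([3759, 3087, 177]);


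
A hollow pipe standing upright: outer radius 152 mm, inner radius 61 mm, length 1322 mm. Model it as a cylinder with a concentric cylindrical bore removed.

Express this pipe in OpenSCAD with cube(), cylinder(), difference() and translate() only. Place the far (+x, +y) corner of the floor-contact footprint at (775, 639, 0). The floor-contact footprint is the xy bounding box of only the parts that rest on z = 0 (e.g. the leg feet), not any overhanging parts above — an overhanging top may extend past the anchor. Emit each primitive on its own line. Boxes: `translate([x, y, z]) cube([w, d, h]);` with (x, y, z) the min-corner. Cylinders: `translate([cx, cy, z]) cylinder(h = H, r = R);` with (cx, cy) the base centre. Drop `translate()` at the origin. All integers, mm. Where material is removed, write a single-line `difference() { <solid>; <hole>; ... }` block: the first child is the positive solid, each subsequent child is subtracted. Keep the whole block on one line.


difference() { translate([623, 487, 0]) cylinder(h = 1322, r = 152); translate([623, 487, 0]) cylinder(h = 1322, r = 61); }


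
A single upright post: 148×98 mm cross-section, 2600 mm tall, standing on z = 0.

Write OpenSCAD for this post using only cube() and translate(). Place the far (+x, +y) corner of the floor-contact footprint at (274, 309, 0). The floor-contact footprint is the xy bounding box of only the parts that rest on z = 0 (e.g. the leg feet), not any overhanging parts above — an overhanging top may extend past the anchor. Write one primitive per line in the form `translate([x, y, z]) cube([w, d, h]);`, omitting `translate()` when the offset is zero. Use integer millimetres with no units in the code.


translate([126, 211, 0]) cube([148, 98, 2600]);


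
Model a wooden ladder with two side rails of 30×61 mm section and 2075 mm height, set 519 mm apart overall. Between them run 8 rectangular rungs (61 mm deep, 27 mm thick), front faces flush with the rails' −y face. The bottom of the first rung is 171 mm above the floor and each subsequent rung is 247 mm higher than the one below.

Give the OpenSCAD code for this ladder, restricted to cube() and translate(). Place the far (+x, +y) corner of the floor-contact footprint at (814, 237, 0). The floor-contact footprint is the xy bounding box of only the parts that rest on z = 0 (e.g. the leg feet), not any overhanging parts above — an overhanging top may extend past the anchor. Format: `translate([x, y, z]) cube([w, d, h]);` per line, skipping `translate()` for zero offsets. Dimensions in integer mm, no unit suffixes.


// rung span = 519 - 2*30 = 459
// rung[k] z = 171 + k*247
translate([295, 176, 0]) cube([30, 61, 2075]);
translate([784, 176, 0]) cube([30, 61, 2075]);
translate([325, 176, 171]) cube([459, 61, 27]);
translate([325, 176, 418]) cube([459, 61, 27]);
translate([325, 176, 665]) cube([459, 61, 27]);
translate([325, 176, 912]) cube([459, 61, 27]);
translate([325, 176, 1159]) cube([459, 61, 27]);
translate([325, 176, 1406]) cube([459, 61, 27]);
translate([325, 176, 1653]) cube([459, 61, 27]);
translate([325, 176, 1900]) cube([459, 61, 27]);


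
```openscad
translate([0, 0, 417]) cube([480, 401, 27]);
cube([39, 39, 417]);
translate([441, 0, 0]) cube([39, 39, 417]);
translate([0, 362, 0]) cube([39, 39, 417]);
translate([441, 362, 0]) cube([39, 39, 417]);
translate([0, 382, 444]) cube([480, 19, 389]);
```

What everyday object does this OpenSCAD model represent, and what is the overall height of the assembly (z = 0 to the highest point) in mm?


A chair. The overall height is 833 mm.

A slab on four corner posts with a tall panel at the back — a chair. The seat slab sits at z = 417 with thickness 27, and the 389 mm backrest starts at the seat top, so the overall height is 417 + 27 + 389 = 833 mm.


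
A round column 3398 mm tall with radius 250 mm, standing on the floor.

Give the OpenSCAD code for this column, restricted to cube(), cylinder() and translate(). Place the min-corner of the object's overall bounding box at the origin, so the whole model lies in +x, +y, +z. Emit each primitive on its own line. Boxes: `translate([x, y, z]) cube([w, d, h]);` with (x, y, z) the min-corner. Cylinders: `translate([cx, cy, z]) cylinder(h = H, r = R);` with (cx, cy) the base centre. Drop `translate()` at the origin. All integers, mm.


translate([250, 250, 0]) cylinder(h = 3398, r = 250);


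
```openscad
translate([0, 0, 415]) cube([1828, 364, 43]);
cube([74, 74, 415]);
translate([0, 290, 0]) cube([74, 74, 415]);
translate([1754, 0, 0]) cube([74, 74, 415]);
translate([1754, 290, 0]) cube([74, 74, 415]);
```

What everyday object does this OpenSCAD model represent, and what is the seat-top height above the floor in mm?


A bench. The seat-top height is 458 mm.

A long slab on four corner posts — a bench. The slab sits at z = 415 with thickness 43, so the top is 415 + 43 = 458 mm.


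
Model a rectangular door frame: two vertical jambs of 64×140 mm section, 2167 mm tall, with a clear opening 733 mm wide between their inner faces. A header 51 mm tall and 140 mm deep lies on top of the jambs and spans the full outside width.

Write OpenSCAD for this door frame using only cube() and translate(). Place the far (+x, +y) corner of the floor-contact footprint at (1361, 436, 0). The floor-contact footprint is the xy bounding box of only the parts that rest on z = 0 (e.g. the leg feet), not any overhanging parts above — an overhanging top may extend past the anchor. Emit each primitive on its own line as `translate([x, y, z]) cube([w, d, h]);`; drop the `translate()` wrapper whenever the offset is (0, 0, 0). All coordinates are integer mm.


translate([500, 296, 0]) cube([64, 140, 2167]);
translate([1297, 296, 0]) cube([64, 140, 2167]);
translate([500, 296, 2167]) cube([861, 140, 51]);


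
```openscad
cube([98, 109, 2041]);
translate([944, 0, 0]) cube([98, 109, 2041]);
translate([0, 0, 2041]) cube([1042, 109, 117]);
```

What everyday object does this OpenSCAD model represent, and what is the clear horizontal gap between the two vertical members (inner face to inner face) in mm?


A door frame. The clear opening width is 846 mm.

Two 2041 mm tall posts with a header on top — a door frame. The left jamb is 98 mm wide at x = 0; the right jamb starts at x = 944. The clear opening is 944 − 98 = 846 mm.


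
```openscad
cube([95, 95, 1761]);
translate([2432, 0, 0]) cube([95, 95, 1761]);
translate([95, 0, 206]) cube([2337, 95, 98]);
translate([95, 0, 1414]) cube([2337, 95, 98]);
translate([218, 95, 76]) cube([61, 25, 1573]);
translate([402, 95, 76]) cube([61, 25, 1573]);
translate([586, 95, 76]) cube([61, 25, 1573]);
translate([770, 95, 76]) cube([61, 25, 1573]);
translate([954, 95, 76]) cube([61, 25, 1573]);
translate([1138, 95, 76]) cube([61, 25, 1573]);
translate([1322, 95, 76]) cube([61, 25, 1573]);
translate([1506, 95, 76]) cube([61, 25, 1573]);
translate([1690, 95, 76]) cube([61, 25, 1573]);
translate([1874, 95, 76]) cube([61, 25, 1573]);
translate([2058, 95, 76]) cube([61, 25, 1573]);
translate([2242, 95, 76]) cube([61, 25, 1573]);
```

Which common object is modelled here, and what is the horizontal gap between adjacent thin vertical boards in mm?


A fence section. The picket gap is 123 mm.

Two posts, two rails, 12 pickets — a fence section. Span 2337 mm holds 12 pickets of 61 mm with 13 equal gaps: ⌊(2337 − 12·61) / 13⌋ = 123 mm.


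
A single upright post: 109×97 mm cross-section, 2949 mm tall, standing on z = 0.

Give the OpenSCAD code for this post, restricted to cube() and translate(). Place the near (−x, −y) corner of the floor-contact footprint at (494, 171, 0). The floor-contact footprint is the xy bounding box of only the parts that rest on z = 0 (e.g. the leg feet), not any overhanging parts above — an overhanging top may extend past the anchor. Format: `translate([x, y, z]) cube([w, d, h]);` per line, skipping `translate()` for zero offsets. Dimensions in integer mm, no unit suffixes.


translate([494, 171, 0]) cube([109, 97, 2949]);


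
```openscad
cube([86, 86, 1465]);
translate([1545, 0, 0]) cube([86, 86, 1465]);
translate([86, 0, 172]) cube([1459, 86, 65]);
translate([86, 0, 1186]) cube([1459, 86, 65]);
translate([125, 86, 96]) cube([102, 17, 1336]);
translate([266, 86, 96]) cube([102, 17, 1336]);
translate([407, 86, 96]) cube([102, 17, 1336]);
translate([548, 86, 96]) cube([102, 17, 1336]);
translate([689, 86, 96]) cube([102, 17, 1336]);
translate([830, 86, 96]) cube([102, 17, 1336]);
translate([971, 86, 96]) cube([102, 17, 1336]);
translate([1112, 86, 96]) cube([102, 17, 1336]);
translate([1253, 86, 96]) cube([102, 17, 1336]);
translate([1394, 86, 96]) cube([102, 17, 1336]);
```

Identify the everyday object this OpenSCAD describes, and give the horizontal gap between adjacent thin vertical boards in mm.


A fence section. The picket gap is 39 mm.

Two posts, two rails, 10 pickets — a fence section. Span 1459 mm holds 10 pickets of 102 mm with 11 equal gaps: ⌊(1459 − 10·102) / 11⌋ = 39 mm.


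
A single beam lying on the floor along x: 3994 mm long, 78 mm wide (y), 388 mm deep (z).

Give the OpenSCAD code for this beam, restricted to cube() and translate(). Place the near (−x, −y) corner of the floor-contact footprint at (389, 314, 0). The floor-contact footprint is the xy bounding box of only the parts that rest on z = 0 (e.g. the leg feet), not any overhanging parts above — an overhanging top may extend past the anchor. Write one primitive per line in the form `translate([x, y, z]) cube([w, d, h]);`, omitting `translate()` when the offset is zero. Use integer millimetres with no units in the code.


translate([389, 314, 0]) cube([3994, 78, 388]);


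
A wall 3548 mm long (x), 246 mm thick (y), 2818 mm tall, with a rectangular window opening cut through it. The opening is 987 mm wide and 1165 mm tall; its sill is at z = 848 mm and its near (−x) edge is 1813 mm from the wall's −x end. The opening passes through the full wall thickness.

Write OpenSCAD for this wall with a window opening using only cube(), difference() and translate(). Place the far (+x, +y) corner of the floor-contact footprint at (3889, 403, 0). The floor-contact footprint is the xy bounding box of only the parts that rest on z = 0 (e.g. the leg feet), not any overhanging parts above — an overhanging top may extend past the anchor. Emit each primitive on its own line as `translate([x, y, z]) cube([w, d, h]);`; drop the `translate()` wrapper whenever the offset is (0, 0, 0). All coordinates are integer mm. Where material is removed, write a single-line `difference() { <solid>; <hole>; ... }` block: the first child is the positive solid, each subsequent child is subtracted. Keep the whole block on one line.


difference() { translate([341, 157, 0]) cube([3548, 246, 2818]); translate([2154, 157, 848]) cube([987, 246, 1165]); }
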